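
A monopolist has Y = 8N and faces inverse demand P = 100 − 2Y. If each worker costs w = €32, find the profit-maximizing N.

N* = 3

Marginal revenue from the inverse demand is MR = 100 − 4Y.
The marginal product is MP_N = 8.
A monopolist hires until marginal revenue product equals the wage: MR·MP_N = w.
(100 − 32N)·8 = 32, so N = 3.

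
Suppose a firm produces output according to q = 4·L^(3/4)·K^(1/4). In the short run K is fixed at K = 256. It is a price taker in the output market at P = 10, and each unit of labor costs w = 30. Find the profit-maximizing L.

With K = 256, MP_L = (3/4)·4·L^(-1/4)·256^(1/4) = 12·L^(-1/4).
Profit maximization for a price taker requires P·MP_L = w: 10·12·L^(-1/4) = 30.
So L^(-1/4) = 0.25, which gives L = 256.

L* = 256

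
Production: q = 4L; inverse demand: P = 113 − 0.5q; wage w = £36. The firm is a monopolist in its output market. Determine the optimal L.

Marginal revenue from the inverse demand is MR = 113 − q.
The marginal product is MP_L = 4.
A monopolist hires until marginal revenue product equals the wage: MR·MP_L = w.
(113 − 4L)·4 = 36, so L = 26.

L* = 26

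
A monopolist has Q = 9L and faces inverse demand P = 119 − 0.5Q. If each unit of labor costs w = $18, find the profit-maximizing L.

Marginal revenue from the inverse demand is MR = 119 − Q.
The marginal product is MP_L = 9.
A monopolist hires until marginal revenue product equals the wage: MR·MP_L = w.
(119 − 9L)·9 = 18, so L = 13.

L* = 13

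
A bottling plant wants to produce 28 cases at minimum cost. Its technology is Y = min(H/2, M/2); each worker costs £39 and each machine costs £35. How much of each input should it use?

H* = 56, M* = 56

With a fixed-proportions technology, the cost-minimizing bundle uses no slack in either input: H/2 = M/2 = Y.
So H = 2·28 = 56 and M = 2·28 = 56.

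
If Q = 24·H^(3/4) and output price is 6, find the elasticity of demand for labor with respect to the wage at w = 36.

MP_H = (3/4)·24·H^(-1/4), so P·MP_H = w gives 108·H^(-1/4) = w.
Solving, H(w) = (108/w)^(4). This is a constant-elasticity form: H ∝ w^(−4), so ε = −4.

ε = -4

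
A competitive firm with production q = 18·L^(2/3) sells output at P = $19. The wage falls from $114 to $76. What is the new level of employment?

From P·MP_L = w with MP_L = 12·L^(-1/3), the labor demand is L(w) = (228/w)^(3).
At w = 114: L = 8. At w = 76: L = 27.

L* = 27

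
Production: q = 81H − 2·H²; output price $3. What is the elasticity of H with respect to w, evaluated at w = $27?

From P·MP_H = w with MP_H = 81 − 4H, labor demand is H(w) = (81 − w/3)/4.
dH/dw = −1/(12) = -1/12.
At w = 27, H = 18, so ε = (dH/dw)·(w/H) = (-1/12)·(27/18) = -0.125.

ε = -0.125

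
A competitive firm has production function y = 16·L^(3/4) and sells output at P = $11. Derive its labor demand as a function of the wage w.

MP_L = (3/4)·16·L^(-1/4) = 12·L^(-1/4).
Setting P·MP_L = w: 132·L^(-1/4) = w.
Solving for L: L^(-1/4) = w/132, so L = (132/w)^(4).

L(w) = (132/w)^(4)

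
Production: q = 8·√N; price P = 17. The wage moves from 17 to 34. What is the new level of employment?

From P·MP_N = w with MP_N = 4·N^(-1/2), the labor demand is N(w) = (68/w)^(2).
At w = 17: N = 16. At w = 34: N = 4.

N* = 4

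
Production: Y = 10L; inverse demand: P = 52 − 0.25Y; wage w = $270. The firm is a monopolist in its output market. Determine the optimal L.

Marginal revenue from the inverse demand is MR = 52 − 0.5Y.
The marginal product is MP_L = 10.
A monopolist hires until marginal revenue product equals the wage: MR·MP_L = w.
(52 − 5L)·10 = 270, so L = 5.

L* = 5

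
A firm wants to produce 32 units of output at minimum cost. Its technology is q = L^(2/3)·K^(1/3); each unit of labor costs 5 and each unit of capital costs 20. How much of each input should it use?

L* = 64, K* = 8

Cost minimization requires the marginal rate of technical substitution to equal the input-price ratio: MP_L/MP_K = w/r.
Here MP_L/MP_K = (2/3)·(K/L)/(1/3) = 2·(K/L). Setting this equal to 5/20 = 0.25 gives K = 0.125L.
Substituting into q = 32: L^(2/3)·(0.125L)^(1/3) = 32.
Solving, L = 64 and K = 8.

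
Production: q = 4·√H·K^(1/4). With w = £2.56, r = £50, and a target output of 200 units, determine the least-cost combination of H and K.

Cost minimization requires the marginal rate of technical substitution to equal the input-price ratio: MP_H/MP_K = w/r.
Here MP_H/MP_K = (1/2)·(K/H)/(1/4) = 2·(K/H). Setting this equal to 2.56/50 = 0.0512 gives K = 0.0256H.
Substituting into q = 200: 4·H^(1/2)·(0.0256H)^(1/4) = 200.
Solving, H = 625 and K = 16.

H* = 625, K* = 16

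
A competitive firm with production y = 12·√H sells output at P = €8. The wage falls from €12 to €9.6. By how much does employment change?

ΔH = 9

From P·MP_H = w with MP_H = 6·H^(-1/2), the labor demand is H(w) = (48/w)^(2).
At w = 12: H = 16. At w = 9.6: H = 25.
ΔH = 25 − 16 = 9.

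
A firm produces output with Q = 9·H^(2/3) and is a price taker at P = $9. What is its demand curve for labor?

H(w) = 157464/w³

MP_H = (2/3)·9·H^(-1/3) = 6·H^(-1/3).
Setting P·MP_H = w: 54·H^(-1/3) = w.
Solving for H: H^(-1/3) = w/54, so H = (54/w)^(3).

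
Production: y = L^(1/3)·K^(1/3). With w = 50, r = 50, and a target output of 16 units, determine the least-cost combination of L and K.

Cost minimization requires the marginal rate of technical substitution to equal the input-price ratio: MP_L/MP_K = w/r.
Here MP_L/MP_K = (1/3)·(K/L)/(1/3) = (K/L). Setting this equal to 50/50 = 1 gives K = L.
Substituting into y = 16: L^(1/3)·(L)^(1/3) = 16.
Solving, L = 64 and K = 64.

L* = 64, K* = 64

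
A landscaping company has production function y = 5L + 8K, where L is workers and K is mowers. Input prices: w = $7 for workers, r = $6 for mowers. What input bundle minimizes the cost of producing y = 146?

L* = 0, K* = 18.25

The inputs are perfect substitutes, so the firm uses whichever has the lower cost per unit of output.
Cost per unit of output via L is w/5 = 1.4; via K it is r/8 = 0.75. K is cheaper.
Producing y = 146 with K alone: L = 0, K = 18.25.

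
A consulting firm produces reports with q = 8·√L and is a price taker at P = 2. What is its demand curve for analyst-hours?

L(w) = 64/w²

MP_L = (1/2)·8·L^(-1/2) = 4·L^(-1/2).
Setting P·MP_L = w: 8·L^(-1/2) = w.
Solving for L: L^(-1/2) = w/8, so L = (8/w)^(2).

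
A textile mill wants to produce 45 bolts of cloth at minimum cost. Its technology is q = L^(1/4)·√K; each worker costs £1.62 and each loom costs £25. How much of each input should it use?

Cost minimization requires the marginal rate of technical substitution to equal the input-price ratio: MP_L/MP_K = w/r.
Here MP_L/MP_K = (1/4)·(K/L)/(1/2) = 0.5·(K/L). Setting this equal to 1.62/25 = 0.0648 gives K = 0.1296L.
Substituting into q = 45: L^(1/4)·(0.1296L)^(1/2) = 45.
Solving, L = 625 and K = 81.

L* = 625, K* = 81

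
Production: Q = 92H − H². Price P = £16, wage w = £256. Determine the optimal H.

H* = 38

The marginal product of H is MP_H = 92 − 2H.
A price-taking firm hires until the value of the marginal product equals the wage: P·MP_H = w, so 16·(92 − 2H) = 256.
Then 92 − 2H = 16, giving H = 38.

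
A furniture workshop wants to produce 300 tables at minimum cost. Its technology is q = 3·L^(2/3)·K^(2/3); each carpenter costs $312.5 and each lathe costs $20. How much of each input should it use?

L* = 8, K* = 125

Cost minimization requires the marginal rate of technical substitution to equal the input-price ratio: MP_L/MP_K = w/r.
Here MP_L/MP_K = (2/3)·(K/L)/(2/3) = (K/L). Setting this equal to 312.5/20 = 15.625 gives K = 15.625L.
Substituting into q = 300: 3·L^(2/3)·(15.625L)^(2/3) = 300.
Solving, L = 8 and K = 125.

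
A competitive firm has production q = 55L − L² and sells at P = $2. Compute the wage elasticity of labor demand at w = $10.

From P·MP_L = w with MP_L = 55 − 2L, labor demand is L(w) = (55 − w/2)/2.
dL/dw = −1/(4) = -0.25.
At w = 10, L = 25, so ε = (dL/dw)·(w/L) = (-0.25)·(10/25) = -0.1.

ε = -0.1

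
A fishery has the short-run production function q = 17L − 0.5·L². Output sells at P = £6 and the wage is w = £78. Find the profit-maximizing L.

L* = 4

The marginal product of L is MP_L = 17 − L.
A price-taking firm hires until the value of the marginal product equals the wage: P·MP_L = w, so 6·(17 − L) = 78.
Then 17 − L = 13, giving L = 4.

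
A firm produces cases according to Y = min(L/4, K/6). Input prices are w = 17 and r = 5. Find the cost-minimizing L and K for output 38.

L* = 152, K* = 228

With a fixed-proportions technology, the cost-minimizing bundle uses no slack in either input: L/4 = K/6 = Y.
So L = 4·38 = 152 and K = 6·38 = 228.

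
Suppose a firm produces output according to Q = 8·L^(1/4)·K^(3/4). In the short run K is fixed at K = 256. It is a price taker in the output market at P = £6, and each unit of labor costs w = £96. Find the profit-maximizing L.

L* = 16

With K = 256, MP_L = (1/4)·8·L^(-3/4)·256^(3/4) = 128·L^(-3/4).
Profit maximization for a price taker requires P·MP_L = w: 6·128·L^(-3/4) = 96.
So L^(-3/4) = 0.125, which gives L = 16.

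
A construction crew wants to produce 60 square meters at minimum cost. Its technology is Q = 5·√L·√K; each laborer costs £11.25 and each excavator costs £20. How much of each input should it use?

Cost minimization requires the marginal rate of technical substitution to equal the input-price ratio: MP_L/MP_K = w/r.
Here MP_L/MP_K = (1/2)·(K/L)/(1/2) = (K/L). Setting this equal to 11.25/20 = 0.5625 gives K = 0.5625L.
Substituting into Q = 60: 5·L^(1/2)·(0.5625L)^(1/2) = 60.
Solving, L = 16 and K = 9.

L* = 16, K* = 9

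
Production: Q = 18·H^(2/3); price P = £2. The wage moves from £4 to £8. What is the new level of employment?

H* = 27

From P·MP_H = w with MP_H = 12·H^(-1/3), the labor demand is H(w) = (24/w)^(3).
At w = 4: H = 216. At w = 8: H = 27.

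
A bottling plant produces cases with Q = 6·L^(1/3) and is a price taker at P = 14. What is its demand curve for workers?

MP_L = (1/3)·6·L^(-2/3) = 2·L^(-2/3).
Setting P·MP_L = w: 28·L^(-2/3) = w.
Solving for L: L^(-2/3) = w/28, so L = (28/w)^(3/2).

L(w) = (28/w)^(3/2)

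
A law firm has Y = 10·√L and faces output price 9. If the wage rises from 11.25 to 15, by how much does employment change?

ΔL = -7

From P·MP_L = w with MP_L = 5·L^(-1/2), the labor demand is L(w) = (45/w)^(2).
At w = 11.25: L = 16. At w = 15: L = 9.
ΔL = 9 − 16 = -7.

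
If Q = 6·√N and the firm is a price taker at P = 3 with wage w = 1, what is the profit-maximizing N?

MP_N = (1/2)·6·N^(-1/2) = 3·N^(-1/2).
Profit maximization for a price taker requires P·MP_N = w: 3·3·N^(-1/2) = 1.
So N^(-1/2) = 1/9, which gives N = 81.

N* = 81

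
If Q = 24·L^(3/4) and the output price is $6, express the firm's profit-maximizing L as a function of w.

MP_L = (3/4)·24·L^(-1/4) = 18·L^(-1/4).
Setting P·MP_L = w: 108·L^(-1/4) = w.
Solving for L: L^(-1/4) = w/108, so L = (108/w)^(4).

L(w) = (108/w)^(4)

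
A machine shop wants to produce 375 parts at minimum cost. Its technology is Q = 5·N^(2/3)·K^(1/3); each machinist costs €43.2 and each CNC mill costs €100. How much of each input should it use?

Cost minimization requires the marginal rate of technical substitution to equal the input-price ratio: MP_N/MP_K = w/r.
Here MP_N/MP_K = (2/3)·(K/N)/(1/3) = 2·(K/N). Setting this equal to 43.2/100 = 0.432 gives K = 0.216N.
Substituting into Q = 375: 5·N^(2/3)·(0.216N)^(1/3) = 375.
Solving, N = 125 and K = 27.

N* = 125, K* = 27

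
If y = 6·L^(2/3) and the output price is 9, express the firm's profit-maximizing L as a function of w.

L(w) = 46656/w³

MP_L = (2/3)·6·L^(-1/3) = 4·L^(-1/3).
Setting P·MP_L = w: 36·L^(-1/3) = w.
Solving for L: L^(-1/3) = w/36, so L = (36/w)^(3).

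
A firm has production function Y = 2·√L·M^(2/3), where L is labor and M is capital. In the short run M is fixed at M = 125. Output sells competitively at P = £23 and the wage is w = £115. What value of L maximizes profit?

L* = 25

With M = 125, MP_L = (1/2)·2·L^(-1/2)·125^(2/3) = 25·L^(-1/2).
Profit maximization for a price taker requires P·MP_L = w: 23·25·L^(-1/2) = 115.
So L^(-1/2) = 0.2, which gives L = 25.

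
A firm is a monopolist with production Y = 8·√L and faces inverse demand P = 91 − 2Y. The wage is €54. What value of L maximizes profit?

L* = 4

Marginal revenue from the inverse demand is MR = 91 − 4Y.
The marginal product is MP_L = 4·L^(-1/2).
A monopolist hires until marginal revenue product equals the wage: MR·MP_L = w.
At L, Y = 8·√L. Substituting and solving: (91 − 32·√L)·4·L^(-1/2) = 54 gives L = 4.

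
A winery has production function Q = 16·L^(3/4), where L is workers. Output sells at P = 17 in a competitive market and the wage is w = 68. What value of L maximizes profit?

L* = 81

MP_L = (3/4)·16·L^(-1/4) = 12·L^(-1/4).
Profit maximization for a price taker requires P·MP_L = w: 17·12·L^(-1/4) = 68.
So L^(-1/4) = 1/3, which gives L = 81.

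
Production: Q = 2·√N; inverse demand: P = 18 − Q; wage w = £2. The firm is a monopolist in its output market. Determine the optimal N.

N* = 9

Marginal revenue from the inverse demand is MR = 18 − 2Q.
The marginal product is MP_N = N^(-1/2).
A monopolist hires until marginal revenue product equals the wage: MR·MP_N = w.
At N, Q = 2·√N. Substituting and solving: (18 − 4·√N)·N^(-1/2) = 2 gives N = 9.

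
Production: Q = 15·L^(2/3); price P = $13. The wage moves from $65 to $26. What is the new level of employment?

From P·MP_L = w with MP_L = 10·L^(-1/3), the labor demand is L(w) = (130/w)^(3).
At w = 65: L = 8. At w = 26: L = 125.

L* = 125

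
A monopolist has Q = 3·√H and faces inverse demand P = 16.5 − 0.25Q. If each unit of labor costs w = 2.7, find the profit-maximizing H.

H* = 25

Marginal revenue from the inverse demand is MR = 16.5 − 0.5Q.
The marginal product is MP_H = 1.5·H^(-1/2).
A monopolist hires until marginal revenue product equals the wage: MR·MP_H = w.
At H, Q = 3·√H. Substituting and solving: (16.5 − 1.5·√H)·1.5·H^(-1/2) = 2.7 gives H = 25.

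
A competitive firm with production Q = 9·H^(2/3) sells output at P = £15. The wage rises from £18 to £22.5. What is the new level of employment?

From P·MP_H = w with MP_H = 6·H^(-1/3), the labor demand is H(w) = (90/w)^(3).
At w = 18: H = 125. At w = 22.5: H = 64.

H* = 64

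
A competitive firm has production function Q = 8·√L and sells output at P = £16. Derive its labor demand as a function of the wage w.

L(w) = 4096/w²

MP_L = (1/2)·8·L^(-1/2) = 4·L^(-1/2).
Setting P·MP_L = w: 64·L^(-1/2) = w.
Solving for L: L^(-1/2) = w/64, so L = (64/w)^(2).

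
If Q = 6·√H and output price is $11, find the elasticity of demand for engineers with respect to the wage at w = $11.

ε = -2

MP_H = (1/2)·6·H^(-1/2), so P·MP_H = w gives 33·H^(-1/2) = w.
Solving, H(w) = (33/w)^(2). This is a constant-elasticity form: H ∝ w^(−2), so ε = −2.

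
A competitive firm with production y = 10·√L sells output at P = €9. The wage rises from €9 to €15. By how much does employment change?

ΔL = -16

From P·MP_L = w with MP_L = 5·L^(-1/2), the labor demand is L(w) = (45/w)^(2).
At w = 9: L = 25. At w = 15: L = 9.
ΔL = 9 − 25 = -16.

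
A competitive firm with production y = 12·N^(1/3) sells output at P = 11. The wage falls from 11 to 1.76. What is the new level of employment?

From P·MP_N = w with MP_N = 4·N^(-2/3), the labor demand is N(w) = (44/w)^(3/2).
At w = 11: N = 8. At w = 1.76: N = 125.

N* = 125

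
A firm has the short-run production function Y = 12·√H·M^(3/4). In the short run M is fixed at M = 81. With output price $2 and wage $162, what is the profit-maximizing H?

With M = 81, MP_H = (1/2)·12·H^(-1/2)·81^(3/4) = 162·H^(-1/2).
Profit maximization for a price taker requires P·MP_H = w: 2·162·H^(-1/2) = 162.
So H^(-1/2) = 0.5, which gives H = 4.

H* = 4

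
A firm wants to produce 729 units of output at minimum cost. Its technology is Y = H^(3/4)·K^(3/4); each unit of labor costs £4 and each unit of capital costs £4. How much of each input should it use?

H* = 81, K* = 81

Cost minimization requires the marginal rate of technical substitution to equal the input-price ratio: MP_H/MP_K = w/r.
Here MP_H/MP_K = (3/4)·(K/H)/(3/4) = (K/H). Setting this equal to 4/4 = 1 gives K = H.
Substituting into Y = 729: H^(3/4)·(H)^(3/4) = 729.
Solving, H = 81 and K = 81.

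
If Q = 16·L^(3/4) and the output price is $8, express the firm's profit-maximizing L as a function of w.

MP_L = (3/4)·16·L^(-1/4) = 12·L^(-1/4).
Setting P·MP_L = w: 96·L^(-1/4) = w.
Solving for L: L^(-1/4) = w/96, so L = (96/w)^(4).

L(w) = (96/w)^(4)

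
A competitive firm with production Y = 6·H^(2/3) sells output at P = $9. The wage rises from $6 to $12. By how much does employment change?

ΔH = -189

From P·MP_H = w with MP_H = 4·H^(-1/3), the labor demand is H(w) = (36/w)^(3).
At w = 6: H = 216. At w = 12: H = 27.
ΔH = 27 − 216 = -189.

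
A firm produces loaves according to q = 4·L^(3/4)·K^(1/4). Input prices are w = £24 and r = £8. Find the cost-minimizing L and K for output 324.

Cost minimization requires the marginal rate of technical substitution to equal the input-price ratio: MP_L/MP_K = w/r.
Here MP_L/MP_K = (3/4)·(K/L)/(1/4) = 3·(K/L). Setting this equal to 24/8 = 3 gives K = L.
Substituting into q = 324: 4·L^(3/4)·(L)^(1/4) = 324.
Solving, L = 81 and K = 81.

L* = 81, K* = 81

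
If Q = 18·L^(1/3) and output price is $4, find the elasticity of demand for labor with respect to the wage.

MP_L = (1/3)·18·L^(-2/3), so P·MP_L = w gives 24·L^(-2/3) = w.
Solving, L(w) = (24/w)^(3/2). This is a constant-elasticity form: L ∝ w^(−3/2), so ε = −3/2.

ε = -1.5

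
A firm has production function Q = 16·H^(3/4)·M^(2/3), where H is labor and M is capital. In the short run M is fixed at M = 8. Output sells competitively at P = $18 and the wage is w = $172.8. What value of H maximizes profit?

With M = 8, MP_H = (3/4)·16·H^(-1/4)·8^(2/3) = 48·H^(-1/4).
Profit maximization for a price taker requires P·MP_H = w: 18·48·H^(-1/4) = 172.8.
So H^(-1/4) = 0.2, which gives H = 625.

H* = 625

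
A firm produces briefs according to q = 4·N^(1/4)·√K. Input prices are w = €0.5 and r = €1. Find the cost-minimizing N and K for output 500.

N* = 625, K* = 625

Cost minimization requires the marginal rate of technical substitution to equal the input-price ratio: MP_N/MP_K = w/r.
Here MP_N/MP_K = (1/4)·(K/N)/(1/2) = 0.5·(K/N). Setting this equal to 0.5/1 = 0.5 gives K = N.
Substituting into q = 500: 4·N^(1/4)·(N)^(1/2) = 500.
Solving, N = 625 and K = 625.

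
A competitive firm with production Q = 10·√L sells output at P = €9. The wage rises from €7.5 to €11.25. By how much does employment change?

ΔL = -20

From P·MP_L = w with MP_L = 5·L^(-1/2), the labor demand is L(w) = (45/w)^(2).
At w = 7.5: L = 36. At w = 11.25: L = 16.
ΔL = 16 − 36 = -20.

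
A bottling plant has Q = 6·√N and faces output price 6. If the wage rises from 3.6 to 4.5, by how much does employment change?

From P·MP_N = w with MP_N = 3·N^(-1/2), the labor demand is N(w) = (18/w)^(2).
At w = 3.6: N = 25. At w = 4.5: N = 16.
ΔN = 16 − 25 = -9.

ΔN = -9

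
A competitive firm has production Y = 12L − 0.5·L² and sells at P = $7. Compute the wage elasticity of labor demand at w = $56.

From P·MP_L = w with MP_L = 12 − L, labor demand is L(w) = 12 − w/7.
dL/dw = −1/(7) = -1/7.
At w = 56, L = 4, so ε = (dL/dw)·(w/L) = (-1/7)·(56/4) = -2.

ε = -2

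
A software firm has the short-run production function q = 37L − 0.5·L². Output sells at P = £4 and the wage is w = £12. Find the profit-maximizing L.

L* = 34

The marginal product of L is MP_L = 37 − L.
A price-taking firm hires until the value of the marginal product equals the wage: P·MP_L = w, so 4·(37 − L) = 12.
Then 37 − L = 3, giving L = 34.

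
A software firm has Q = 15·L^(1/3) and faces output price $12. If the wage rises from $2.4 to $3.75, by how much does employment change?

From P·MP_L = w with MP_L = 5·L^(-2/3), the labor demand is L(w) = (60/w)^(3/2).
At w = 2.4: L = 125. At w = 3.75: L = 64.
ΔL = 64 − 125 = -61.

ΔL = -61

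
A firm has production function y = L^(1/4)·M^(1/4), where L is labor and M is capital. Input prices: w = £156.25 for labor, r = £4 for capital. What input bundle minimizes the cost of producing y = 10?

Cost minimization requires the marginal rate of technical substitution to equal the input-price ratio: MP_L/MP_M = w/r.
Here MP_L/MP_M = (1/4)·(M/L)/(1/4) = (M/L). Setting this equal to 156.25/4 = 39.0625 gives M = 39.0625L.
Substituting into y = 10: L^(1/4)·(39.0625L)^(1/4) = 10.
Solving, L = 16 and M = 625.

L* = 16, M* = 625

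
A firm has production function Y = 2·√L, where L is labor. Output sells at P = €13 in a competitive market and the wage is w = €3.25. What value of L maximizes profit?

MP_L = (1/2)·2·L^(-1/2) = L^(-1/2).
Profit maximization for a price taker requires P·MP_L = w: 13·L^(-1/2) = 3.25.
So L^(-1/2) = 0.25, which gives L = 16.

L* = 16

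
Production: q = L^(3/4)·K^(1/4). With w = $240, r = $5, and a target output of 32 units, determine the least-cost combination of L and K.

Cost minimization requires the marginal rate of technical substitution to equal the input-price ratio: MP_L/MP_K = w/r.
Here MP_L/MP_K = (3/4)·(K/L)/(1/4) = 3·(K/L). Setting this equal to 240/5 = 48 gives K = 16L.
Substituting into q = 32: L^(3/4)·(16L)^(1/4) = 32.
Solving, L = 16 and K = 256.

L* = 16, K* = 256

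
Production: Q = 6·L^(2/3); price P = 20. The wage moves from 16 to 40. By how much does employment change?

From P·MP_L = w with MP_L = 4·L^(-1/3), the labor demand is L(w) = (80/w)^(3).
At w = 16: L = 125. At w = 40: L = 8.
ΔL = 8 − 125 = -117.

ΔL = -117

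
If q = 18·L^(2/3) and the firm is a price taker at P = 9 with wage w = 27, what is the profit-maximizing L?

MP_L = (2/3)·18·L^(-1/3) = 12·L^(-1/3).
Profit maximization for a price taker requires P·MP_L = w: 9·12·L^(-1/3) = 27.
So L^(-1/3) = 0.25, which gives L = 64.

L* = 64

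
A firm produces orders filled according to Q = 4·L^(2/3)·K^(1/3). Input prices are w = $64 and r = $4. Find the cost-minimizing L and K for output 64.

L* = 8, K* = 64

Cost minimization requires the marginal rate of technical substitution to equal the input-price ratio: MP_L/MP_K = w/r.
Here MP_L/MP_K = (2/3)·(K/L)/(1/3) = 2·(K/L). Setting this equal to 64/4 = 16 gives K = 8L.
Substituting into Q = 64: 4·L^(2/3)·(8L)^(1/3) = 64.
Solving, L = 8 and K = 64.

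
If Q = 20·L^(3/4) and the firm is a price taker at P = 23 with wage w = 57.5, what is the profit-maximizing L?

MP_L = (3/4)·20·L^(-1/4) = 15·L^(-1/4).
Profit maximization for a price taker requires P·MP_L = w: 23·15·L^(-1/4) = 57.5.
So L^(-1/4) = 1/6, which gives L = 1296.

L* = 1296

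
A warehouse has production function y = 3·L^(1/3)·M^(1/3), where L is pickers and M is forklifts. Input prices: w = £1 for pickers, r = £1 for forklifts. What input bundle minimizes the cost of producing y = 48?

L* = 64, M* = 64

Cost minimization requires the marginal rate of technical substitution to equal the input-price ratio: MP_L/MP_M = w/r.
Here MP_L/MP_M = (1/3)·(M/L)/(1/3) = (M/L). Setting this equal to 1/1 = 1 gives M = L.
Substituting into y = 48: 3·L^(1/3)·(L)^(1/3) = 48.
Solving, L = 64 and M = 64.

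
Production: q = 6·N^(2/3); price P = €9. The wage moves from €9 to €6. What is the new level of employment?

N* = 216

From P·MP_N = w with MP_N = 4·N^(-1/3), the labor demand is N(w) = (36/w)^(3).
At w = 9: N = 64. At w = 6: N = 216.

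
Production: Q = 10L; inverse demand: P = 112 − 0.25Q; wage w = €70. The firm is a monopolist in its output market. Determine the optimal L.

L* = 21

Marginal revenue from the inverse demand is MR = 112 − 0.5Q.
The marginal product is MP_L = 10.
A monopolist hires until marginal revenue product equals the wage: MR·MP_L = w.
(112 − 5L)·10 = 70, so L = 21.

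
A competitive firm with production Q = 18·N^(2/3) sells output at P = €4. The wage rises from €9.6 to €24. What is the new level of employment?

From P·MP_N = w with MP_N = 12·N^(-1/3), the labor demand is N(w) = (48/w)^(3).
At w = 9.6: N = 125. At w = 24: N = 8.

N* = 8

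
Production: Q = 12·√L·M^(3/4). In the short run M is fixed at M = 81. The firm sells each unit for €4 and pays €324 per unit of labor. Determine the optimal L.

L* = 4

With M = 81, MP_L = (1/2)·12·L^(-1/2)·81^(3/4) = 162·L^(-1/2).
Profit maximization for a price taker requires P·MP_L = w: 4·162·L^(-1/2) = 324.
So L^(-1/2) = 0.5, which gives L = 4.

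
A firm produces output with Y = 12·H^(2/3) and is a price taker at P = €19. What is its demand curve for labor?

H(w) = 3511808/w³

MP_H = (2/3)·12·H^(-1/3) = 8·H^(-1/3).
Setting P·MP_H = w: 152·H^(-1/3) = w.
Solving for H: H^(-1/3) = w/152, so H = (152/w)^(3).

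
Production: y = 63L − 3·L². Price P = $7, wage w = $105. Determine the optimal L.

The marginal product of L is MP_L = 63 − 6L.
A price-taking firm hires until the value of the marginal product equals the wage: P·MP_L = w, so 7·(63 − 6L) = 105.
Then 63 − 6L = 15, giving L = 8.

L* = 8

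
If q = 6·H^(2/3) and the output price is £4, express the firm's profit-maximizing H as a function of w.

MP_H = (2/3)·6·H^(-1/3) = 4·H^(-1/3).
Setting P·MP_H = w: 16·H^(-1/3) = w.
Solving for H: H^(-1/3) = w/16, so H = (16/w)^(3).

H(w) = 4096/w³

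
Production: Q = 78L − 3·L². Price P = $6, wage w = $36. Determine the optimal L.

The marginal product of L is MP_L = 78 − 6L.
A price-taking firm hires until the value of the marginal product equals the wage: P·MP_L = w, so 6·(78 − 6L) = 36.
Then 78 − 6L = 6, giving L = 12.

L* = 12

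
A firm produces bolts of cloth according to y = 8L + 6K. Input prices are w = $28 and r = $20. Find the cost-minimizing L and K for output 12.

L* = 0, K* = 2

The inputs are perfect substitutes, so the firm uses whichever has the lower cost per unit of output.
Cost per unit of output via L is w/8 = 3.5; via K it is r/6 = 10/3. K is cheaper.
Producing y = 12 with K alone: L = 0, K = 2.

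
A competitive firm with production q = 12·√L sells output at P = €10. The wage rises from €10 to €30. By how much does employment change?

ΔL = -32

From P·MP_L = w with MP_L = 6·L^(-1/2), the labor demand is L(w) = (60/w)^(2).
At w = 10: L = 36. At w = 30: L = 4.
ΔL = 4 − 36 = -32.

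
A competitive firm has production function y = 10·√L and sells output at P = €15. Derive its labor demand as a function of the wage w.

L(w) = 5625/w²

MP_L = (1/2)·10·L^(-1/2) = 5·L^(-1/2).
Setting P·MP_L = w: 75·L^(-1/2) = w.
Solving for L: L^(-1/2) = w/75, so L = (75/w)^(2).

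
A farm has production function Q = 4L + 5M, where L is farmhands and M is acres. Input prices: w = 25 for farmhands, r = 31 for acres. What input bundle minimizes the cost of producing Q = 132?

L* = 0, M* = 26.4

The inputs are perfect substitutes, so the firm uses whichever has the lower cost per unit of output.
Cost per unit of output via L is w/4 = 6.25; via M it is r/5 = 6.2. M is cheaper.
Producing Q = 132 with M alone: L = 0, M = 26.4.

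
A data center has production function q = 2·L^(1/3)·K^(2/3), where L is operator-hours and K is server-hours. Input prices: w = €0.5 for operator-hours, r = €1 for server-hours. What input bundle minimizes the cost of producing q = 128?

L* = 64, K* = 64

Cost minimization requires the marginal rate of technical substitution to equal the input-price ratio: MP_L/MP_K = w/r.
Here MP_L/MP_K = (1/3)·(K/L)/(2/3) = 0.5·(K/L). Setting this equal to 0.5/1 = 0.5 gives K = L.
Substituting into q = 128: 2·L^(1/3)·(L)^(2/3) = 128.
Solving, L = 64 and K = 64.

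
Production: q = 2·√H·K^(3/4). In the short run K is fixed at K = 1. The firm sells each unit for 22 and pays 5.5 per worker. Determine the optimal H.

H* = 16

With K = 1, MP_H = (1/2)·2·H^(-1/2)·1^(3/4) = H^(-1/2).
Profit maximization for a price taker requires P·MP_H = w: 22·H^(-1/2) = 5.5.
So H^(-1/2) = 0.25, which gives H = 16.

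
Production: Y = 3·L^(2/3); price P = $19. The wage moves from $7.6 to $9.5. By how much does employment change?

ΔL = -61

From P·MP_L = w with MP_L = 2·L^(-1/3), the labor demand is L(w) = (38/w)^(3).
At w = 7.6: L = 125. At w = 9.5: L = 64.
ΔL = 64 − 125 = -61.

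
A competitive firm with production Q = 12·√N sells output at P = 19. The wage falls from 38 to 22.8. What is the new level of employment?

N* = 25

From P·MP_N = w with MP_N = 6·N^(-1/2), the labor demand is N(w) = (114/w)^(2).
At w = 38: N = 9. At w = 22.8: N = 25.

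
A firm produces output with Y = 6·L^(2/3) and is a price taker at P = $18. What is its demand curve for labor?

L(w) = 373248/w³

MP_L = (2/3)·6·L^(-1/3) = 4·L^(-1/3).
Setting P·MP_L = w: 72·L^(-1/3) = w.
Solving for L: L^(-1/3) = w/72, so L = (72/w)^(3).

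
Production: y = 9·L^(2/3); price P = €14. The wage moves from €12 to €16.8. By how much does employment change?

From P·MP_L = w with MP_L = 6·L^(-1/3), the labor demand is L(w) = (84/w)^(3).
At w = 12: L = 343. At w = 16.8: L = 125.
ΔL = 125 − 343 = -218.

ΔL = -218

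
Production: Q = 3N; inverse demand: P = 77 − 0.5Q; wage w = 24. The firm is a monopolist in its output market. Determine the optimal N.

N* = 23

Marginal revenue from the inverse demand is MR = 77 − Q.
The marginal product is MP_N = 3.
A monopolist hires until marginal revenue product equals the wage: MR·MP_N = w.
(77 − 3N)·3 = 24, so N = 23.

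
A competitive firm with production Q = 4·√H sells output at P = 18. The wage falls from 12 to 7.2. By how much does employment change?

From P·MP_H = w with MP_H = 2·H^(-1/2), the labor demand is H(w) = (36/w)^(2).
At w = 12: H = 9. At w = 7.2: H = 25.
ΔH = 25 − 9 = 16.

ΔH = 16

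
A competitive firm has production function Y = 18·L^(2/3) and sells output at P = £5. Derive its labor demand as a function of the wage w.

L(w) = 216000/w³

MP_L = (2/3)·18·L^(-1/3) = 12·L^(-1/3).
Setting P·MP_L = w: 60·L^(-1/3) = w.
Solving for L: L^(-1/3) = w/60, so L = (60/w)^(3).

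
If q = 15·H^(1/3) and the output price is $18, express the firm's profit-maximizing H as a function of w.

H(w) = (90/w)^(3/2)

MP_H = (1/3)·15·H^(-2/3) = 5·H^(-2/3).
Setting P·MP_H = w: 90·H^(-2/3) = w.
Solving for H: H^(-2/3) = w/90, so H = (90/w)^(3/2).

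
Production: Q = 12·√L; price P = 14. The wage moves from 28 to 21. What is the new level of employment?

From P·MP_L = w with MP_L = 6·L^(-1/2), the labor demand is L(w) = (84/w)^(2).
At w = 28: L = 9. At w = 21: L = 16.

L* = 16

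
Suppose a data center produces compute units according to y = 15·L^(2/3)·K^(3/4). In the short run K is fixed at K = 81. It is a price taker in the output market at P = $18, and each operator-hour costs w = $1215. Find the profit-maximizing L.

With K = 81, MP_L = (2/3)·15·L^(-1/3)·81^(3/4) = 270·L^(-1/3).
Profit maximization for a price taker requires P·MP_L = w: 18·270·L^(-1/3) = 1215.
So L^(-1/3) = 0.25, which gives L = 64.

L* = 64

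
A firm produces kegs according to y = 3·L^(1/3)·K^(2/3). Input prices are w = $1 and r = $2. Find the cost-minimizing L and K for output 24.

Cost minimization requires the marginal rate of technical substitution to equal the input-price ratio: MP_L/MP_K = w/r.
Here MP_L/MP_K = (1/3)·(K/L)/(2/3) = 0.5·(K/L). Setting this equal to 1/2 = 0.5 gives K = L.
Substituting into y = 24: 3·L^(1/3)·(L)^(2/3) = 24.
Solving, L = 8 and K = 8.

L* = 8, K* = 8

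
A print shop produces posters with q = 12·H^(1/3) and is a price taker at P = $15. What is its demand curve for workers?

MP_H = (1/3)·12·H^(-2/3) = 4·H^(-2/3).
Setting P·MP_H = w: 60·H^(-2/3) = w.
Solving for H: H^(-2/3) = w/60, so H = (60/w)^(3/2).

H(w) = (60/w)^(3/2)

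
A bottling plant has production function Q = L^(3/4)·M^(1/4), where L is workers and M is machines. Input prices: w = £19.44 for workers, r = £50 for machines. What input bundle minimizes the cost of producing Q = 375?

L* = 625, M* = 81

Cost minimization requires the marginal rate of technical substitution to equal the input-price ratio: MP_L/MP_M = w/r.
Here MP_L/MP_M = (3/4)·(M/L)/(1/4) = 3·(M/L). Setting this equal to 19.44/50 = 0.3888 gives M = 0.1296L.
Substituting into Q = 375: L^(3/4)·(0.1296L)^(1/4) = 375.
Solving, L = 625 and M = 81.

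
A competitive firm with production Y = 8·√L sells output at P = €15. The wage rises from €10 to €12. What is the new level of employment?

From P·MP_L = w with MP_L = 4·L^(-1/2), the labor demand is L(w) = (60/w)^(2).
At w = 10: L = 36. At w = 12: L = 25.

L* = 25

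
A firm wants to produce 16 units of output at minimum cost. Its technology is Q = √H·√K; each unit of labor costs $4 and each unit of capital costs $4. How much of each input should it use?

H* = 16, K* = 16

Cost minimization requires the marginal rate of technical substitution to equal the input-price ratio: MP_H/MP_K = w/r.
Here MP_H/MP_K = (1/2)·(K/H)/(1/2) = (K/H). Setting this equal to 4/4 = 1 gives K = H.
Substituting into Q = 16: H^(1/2)·(H)^(1/2) = 16.
Solving, H = 16 and K = 16.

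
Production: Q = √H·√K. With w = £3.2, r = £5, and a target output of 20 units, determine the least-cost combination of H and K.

H* = 25, K* = 16

Cost minimization requires the marginal rate of technical substitution to equal the input-price ratio: MP_H/MP_K = w/r.
Here MP_H/MP_K = (1/2)·(K/H)/(1/2) = (K/H). Setting this equal to 3.2/5 = 0.64 gives K = 0.64H.
Substituting into Q = 20: H^(1/2)·(0.64H)^(1/2) = 20.
Solving, H = 25 and K = 16.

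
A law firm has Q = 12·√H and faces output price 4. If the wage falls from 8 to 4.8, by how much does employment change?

From P·MP_H = w with MP_H = 6·H^(-1/2), the labor demand is H(w) = (24/w)^(2).
At w = 8: H = 9. At w = 4.8: H = 25.
ΔH = 25 − 9 = 16.

ΔH = 16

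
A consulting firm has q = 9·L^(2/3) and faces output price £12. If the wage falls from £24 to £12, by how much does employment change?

From P·MP_L = w with MP_L = 6·L^(-1/3), the labor demand is L(w) = (72/w)^(3).
At w = 24: L = 27. At w = 12: L = 216.
ΔL = 216 − 27 = 189.

ΔL = 189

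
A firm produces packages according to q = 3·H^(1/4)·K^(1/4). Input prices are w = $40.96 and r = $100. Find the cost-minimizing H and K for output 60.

Cost minimization requires the marginal rate of technical substitution to equal the input-price ratio: MP_H/MP_K = w/r.
Here MP_H/MP_K = (1/4)·(K/H)/(1/4) = (K/H). Setting this equal to 40.96/100 = 0.4096 gives K = 0.4096H.
Substituting into q = 60: 3·H^(1/4)·(0.4096H)^(1/4) = 60.
Solving, H = 625 and K = 256.

H* = 625, K* = 256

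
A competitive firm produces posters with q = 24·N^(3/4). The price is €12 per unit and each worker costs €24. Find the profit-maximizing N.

MP_N = (3/4)·24·N^(-1/4) = 18·N^(-1/4).
Profit maximization for a price taker requires P·MP_N = w: 12·18·N^(-1/4) = 24.
So N^(-1/4) = 1/9, which gives N = 6561.

N* = 6561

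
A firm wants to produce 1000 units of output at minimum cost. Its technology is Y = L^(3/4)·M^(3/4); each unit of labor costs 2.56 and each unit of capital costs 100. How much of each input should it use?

Cost minimization requires the marginal rate of technical substitution to equal the input-price ratio: MP_L/MP_M = w/r.
Here MP_L/MP_M = (3/4)·(M/L)/(3/4) = (M/L). Setting this equal to 2.56/100 = 0.0256 gives M = 0.0256L.
Substituting into Y = 1000: L^(3/4)·(0.0256L)^(3/4) = 1000.
Solving, L = 625 and M = 16.

L* = 625, M* = 16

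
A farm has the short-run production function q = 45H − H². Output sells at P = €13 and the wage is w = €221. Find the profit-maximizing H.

The marginal product of H is MP_H = 45 − 2H.
A price-taking firm hires until the value of the marginal product equals the wage: P·MP_H = w, so 13·(45 − 2H) = 221.
Then 45 − 2H = 17, giving H = 14.

H* = 14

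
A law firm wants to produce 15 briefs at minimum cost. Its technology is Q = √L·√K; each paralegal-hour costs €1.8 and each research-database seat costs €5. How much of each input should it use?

Cost minimization requires the marginal rate of technical substitution to equal the input-price ratio: MP_L/MP_K = w/r.
Here MP_L/MP_K = (1/2)·(K/L)/(1/2) = (K/L). Setting this equal to 1.8/5 = 0.36 gives K = 0.36L.
Substituting into Q = 15: L^(1/2)·(0.36L)^(1/2) = 15.
Solving, L = 25 and K = 9.

L* = 25, K* = 9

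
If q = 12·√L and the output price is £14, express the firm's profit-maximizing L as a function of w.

MP_L = (1/2)·12·L^(-1/2) = 6·L^(-1/2).
Setting P·MP_L = w: 84·L^(-1/2) = w.
Solving for L: L^(-1/2) = w/84, so L = (84/w)^(2).

L(w) = 7056/w²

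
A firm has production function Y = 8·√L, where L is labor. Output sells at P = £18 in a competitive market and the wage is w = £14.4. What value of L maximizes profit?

MP_L = (1/2)·8·L^(-1/2) = 4·L^(-1/2).
Profit maximization for a price taker requires P·MP_L = w: 18·4·L^(-1/2) = 14.4.
So L^(-1/2) = 0.2, which gives L = 25.

L* = 25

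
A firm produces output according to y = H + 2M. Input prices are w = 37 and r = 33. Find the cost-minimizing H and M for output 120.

The inputs are perfect substitutes, so the firm uses whichever has the lower cost per unit of output.
Cost per unit of output via H is 37; via M it is 16.5. M is cheaper.
Producing y = 120 with M alone: H = 0, M = 60.

H* = 0, M* = 60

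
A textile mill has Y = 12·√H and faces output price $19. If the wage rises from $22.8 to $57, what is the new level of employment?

H* = 4

From P·MP_H = w with MP_H = 6·H^(-1/2), the labor demand is H(w) = (114/w)^(2).
At w = 22.8: H = 25. At w = 57: H = 4.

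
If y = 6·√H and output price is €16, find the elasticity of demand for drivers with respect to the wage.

ε = -2

MP_H = (1/2)·6·H^(-1/2), so P·MP_H = w gives 48·H^(-1/2) = w.
Solving, H(w) = (48/w)^(2). This is a constant-elasticity form: H ∝ w^(−2), so ε = −2.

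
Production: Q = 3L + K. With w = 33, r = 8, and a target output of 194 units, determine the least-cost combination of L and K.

The inputs are perfect substitutes, so the firm uses whichever has the lower cost per unit of output.
Cost per unit of output via L is 11; via K it is 8. K is cheaper.
Producing Q = 194 with K alone: L = 0, K = 194.

L* = 0, K* = 194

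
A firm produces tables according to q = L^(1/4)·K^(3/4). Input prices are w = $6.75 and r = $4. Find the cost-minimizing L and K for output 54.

L* = 16, K* = 81

Cost minimization requires the marginal rate of technical substitution to equal the input-price ratio: MP_L/MP_K = w/r.
Here MP_L/MP_K = (1/4)·(K/L)/(3/4) = (1/3)·(K/L). Setting this equal to 6.75/4 = 1.6875 gives K = 5.0625L.
Substituting into q = 54: L^(1/4)·(5.0625L)^(3/4) = 54.
Solving, L = 16 and K = 81.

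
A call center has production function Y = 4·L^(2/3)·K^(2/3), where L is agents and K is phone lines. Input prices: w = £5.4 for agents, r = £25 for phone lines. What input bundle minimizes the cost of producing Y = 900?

L* = 125, K* = 27

Cost minimization requires the marginal rate of technical substitution to equal the input-price ratio: MP_L/MP_K = w/r.
Here MP_L/MP_K = (2/3)·(K/L)/(2/3) = (K/L). Setting this equal to 5.4/25 = 0.216 gives K = 0.216L.
Substituting into Y = 900: 4·L^(2/3)·(0.216L)^(2/3) = 900.
Solving, L = 125 and K = 27.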